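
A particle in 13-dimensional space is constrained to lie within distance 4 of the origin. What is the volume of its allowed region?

V = 8589934592·π^6/135135 ≈ 6.11113e+07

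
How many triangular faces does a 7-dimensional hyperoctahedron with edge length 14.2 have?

Each 2-face is the convex hull of 3 vertices, one chosen as ±e_i from each of 3 distinct axes: 2^3·C(7,3) = 280.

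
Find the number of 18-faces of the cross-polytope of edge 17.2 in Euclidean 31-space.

f_18(31-orthoplex) = 2^19 · (31 choose 19) = 73987797811200.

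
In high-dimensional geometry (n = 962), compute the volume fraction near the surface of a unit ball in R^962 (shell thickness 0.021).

1 - (1-0.021)^962 ≈ 0.9999999986 ≈ (100 - 1.36e-07)%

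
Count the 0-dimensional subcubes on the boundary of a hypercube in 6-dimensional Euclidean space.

An n-cube has C(n,k)·2^(n-k) k-faces. Here C(6,0)·2^6 = 1·64 = 64.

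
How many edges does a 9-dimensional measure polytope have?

Number of 1-faces = C(9,1)·2^(9-1) = 9·256 = 2304.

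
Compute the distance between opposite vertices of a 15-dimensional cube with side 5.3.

Diagonal = √15 · 5.3 ≈ 20.5268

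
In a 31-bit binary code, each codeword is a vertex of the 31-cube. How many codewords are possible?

Each vertex is a binary string of length 31, so there are 2^31 = 2147483648.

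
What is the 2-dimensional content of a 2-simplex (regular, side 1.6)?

Area = (√3/4) · 1.6² = 1.10851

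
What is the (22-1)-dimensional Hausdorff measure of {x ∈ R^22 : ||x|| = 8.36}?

|∂B_22(8.36)| ≈ 3.76918e+18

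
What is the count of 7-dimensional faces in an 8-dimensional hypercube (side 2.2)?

An n-cube has C(n,k)·2^(n-k) k-faces. Here C(8,7)·2^1 = 8·2 = 16.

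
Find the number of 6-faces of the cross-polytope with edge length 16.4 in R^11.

Number of 6-faces = 2^(6+1) · C(11,6+1) = 128 · 330 = 42240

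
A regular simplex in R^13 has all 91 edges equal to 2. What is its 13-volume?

V_13 = √(14) · 2^13 / (13! · 2^(13/2)) ≈ 5.43849e-08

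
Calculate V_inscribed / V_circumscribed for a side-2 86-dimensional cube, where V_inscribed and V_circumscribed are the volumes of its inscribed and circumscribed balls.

The radii are 2/2 and 2√86/2, so the volume ratio is (1/√86)^86 = 86^{-86/2} ≈ 6.55491e-84.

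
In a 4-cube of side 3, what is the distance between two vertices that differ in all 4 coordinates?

||(3,3,...,3)|| = √(4)·3 = 6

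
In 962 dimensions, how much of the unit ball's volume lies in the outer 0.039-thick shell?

V(inner)/V(outer) = ((1-0.039)/1)^962 ≈ 2.398e-17, so the shell fraction is 1 - 2.398e-17.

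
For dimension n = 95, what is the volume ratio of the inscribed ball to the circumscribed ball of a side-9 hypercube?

V_in/V_out = n^(-n/2) = 95^(-95/2) ≈ 1.14322e-94.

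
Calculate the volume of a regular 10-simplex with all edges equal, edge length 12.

V = (12^10 / 10!) · √((10+1) / 2^10) ≈ 1768.46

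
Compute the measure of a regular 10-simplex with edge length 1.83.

For a regular n-simplex with edge a, V = (a^n / n!)·√((n+1)/2^n). With a=1.83, n=10: V ≈ 1.20308e-05.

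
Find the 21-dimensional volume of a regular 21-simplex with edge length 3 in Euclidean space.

Volume = 3^21 · √(22/2^21) / 21! ≈ 6.6313e-13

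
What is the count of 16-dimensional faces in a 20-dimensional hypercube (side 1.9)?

Number of 16-faces = C(20,16) · 2^(20-16) = 4845 · 16 = 77520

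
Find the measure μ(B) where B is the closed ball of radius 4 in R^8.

The n-ball volume is π^(n/2)·r^n/Γ(n/2+1). With n=8, r=4: V = 8192·π^4/3 ≈ 265992.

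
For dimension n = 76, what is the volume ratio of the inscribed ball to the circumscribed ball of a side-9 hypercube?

The radii are 9/2 and 9√76/2, so the volume ratio is (1/√76)^76 = 76^{-76/2} ≈ 3.3813e-72.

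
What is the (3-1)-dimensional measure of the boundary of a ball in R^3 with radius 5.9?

The surface area of an n-ball is 2π^(n/2) r^(n-1) / Γ(n/2). For n=3, r=5.9: 4πr² = 4π·(5.9)² ≈ 437.435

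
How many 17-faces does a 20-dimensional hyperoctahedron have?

Number of 17-faces = 2^(17+1) · C(20,17+1) = 262144 · 190 = 49807360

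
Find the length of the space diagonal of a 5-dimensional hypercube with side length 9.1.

Diagonal = √5 · 9.1 ≈ 20.3482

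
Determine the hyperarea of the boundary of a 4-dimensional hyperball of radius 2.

|∂B_4(2)| = 16·π^2 ≈ 157.914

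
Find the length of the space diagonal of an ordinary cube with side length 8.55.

||(8.55,8.55,...,8.55)|| = √(3)·8.55 ≈ 14.809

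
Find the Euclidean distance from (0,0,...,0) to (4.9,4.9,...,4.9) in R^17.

Diagonal = √17 · 4.9 ≈ 20.2032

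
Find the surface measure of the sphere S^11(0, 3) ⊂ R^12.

|∂B_12(3)| = 59049·π^6/20 ≈ 2.83845e+06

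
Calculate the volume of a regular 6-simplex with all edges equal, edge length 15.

Volume = 15^6 · √(7/2^6) / 6! ≈ 5232.08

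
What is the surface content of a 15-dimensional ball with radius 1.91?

S = n·V_n(r)/r = 15·V_15(1.91)/1.91 (volume-to-surface relation), giving 49202.6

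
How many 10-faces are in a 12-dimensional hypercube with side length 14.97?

f_10(12-cube) = (12 choose 10) · 2^2 = 264.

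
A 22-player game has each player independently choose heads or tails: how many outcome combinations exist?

Number of vertices = 2^22 = 4194304.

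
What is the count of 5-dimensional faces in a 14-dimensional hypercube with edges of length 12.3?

f_5(14-cube) = (14 choose 5) · 2^9 = 1025024.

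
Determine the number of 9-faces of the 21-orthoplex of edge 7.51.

An n-cross-polytope has 2^(k+1)·C(n,k+1) k-faces. Here 2^10·C(21,10) = 1024·352716 = 361181184.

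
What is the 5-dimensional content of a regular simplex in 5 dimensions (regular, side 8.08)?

V = (8.08^5 / 5!) · √((5+1) / 2^5) ≈ 124.273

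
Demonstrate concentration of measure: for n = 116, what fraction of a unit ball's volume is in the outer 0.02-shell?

1 - (1-0.02)^116 ≈ 0.90401 ≈ 90.40%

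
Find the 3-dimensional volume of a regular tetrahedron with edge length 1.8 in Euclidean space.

Volume = (√2/12) · 1.8³ = 0.687308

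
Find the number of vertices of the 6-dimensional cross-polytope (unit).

Number of vertices = 2n = 12.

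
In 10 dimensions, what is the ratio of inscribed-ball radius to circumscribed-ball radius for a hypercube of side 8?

r_in = 8/2 (half the side); r_out = 8√10/2 (half the diagonal). Ratio = 1/√10 ≈ 0.316228.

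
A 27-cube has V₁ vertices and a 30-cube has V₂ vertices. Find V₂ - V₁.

V₁ = 2^27 = 134217728. V₂ = 2^30 = 1073741824. V₂ - V₁ = 939524096.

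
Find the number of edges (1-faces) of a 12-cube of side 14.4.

An n-cube has C(n,k)·2^(n-k) k-faces. Here C(12,1)·2^11 = 12·2048 = 24576.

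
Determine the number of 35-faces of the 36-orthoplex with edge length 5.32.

Number of 35-faces = 2^(35+1) · C(36,35+1) = 68719476736 · 1 = 68719476736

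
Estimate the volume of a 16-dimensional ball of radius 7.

V = 4747561509943·π^8/5760 ≈ 7.82073e+12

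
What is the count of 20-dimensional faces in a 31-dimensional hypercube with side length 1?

Choose 20 of 31 axes to span the face (C(31,20) = 84672315 ways), then fix each of the remaining 11 coordinates at one of its two extreme values (2^11 = 2048 ways): 84672315·2048 = 173408901120.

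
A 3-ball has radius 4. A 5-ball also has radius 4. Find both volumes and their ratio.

V_3(4) ≈ 268.083. V_5(4) ≈ 5390.12. Ratio V_3/V_5 ≈ 0.04974.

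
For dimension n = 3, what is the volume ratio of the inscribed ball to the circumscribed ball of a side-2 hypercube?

V_in / V_out = (r_in/r_out)^3 = (1/√3)^3 = 3^(-3/2) ≈ 0.19245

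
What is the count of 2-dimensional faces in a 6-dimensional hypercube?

Number of 2-faces = C(6,2) · 2^(6-2) = 15 · 16 = 240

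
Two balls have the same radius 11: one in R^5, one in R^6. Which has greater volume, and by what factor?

V_5(11) ≈ 847738, V_6(11) ≈ 9.15492e+06. The 6-ball is larger by a factor of 10.8.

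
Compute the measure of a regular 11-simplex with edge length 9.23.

Volume = 9.23^11 · √(12/2^11) / 11! ≈ 79.4307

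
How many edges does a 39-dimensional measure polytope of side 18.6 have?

An n-cube has n·2^(n-1) edges. With n = 39: 39·274877906944 = 10720238370816.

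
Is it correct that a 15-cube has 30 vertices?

False. The 15-cube has 2^15 = 32768 vertices.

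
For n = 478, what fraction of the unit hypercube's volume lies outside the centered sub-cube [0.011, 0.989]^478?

The inner cube has side 1-2·0.011 = 0.978 and volume (0.978)^478 ≈ 2.41e-05, so the shell holds 0.999976 of the volume.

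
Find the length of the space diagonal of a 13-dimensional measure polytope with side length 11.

||(11,11,...,11)|| = √(13)·11 ≈ 39.6611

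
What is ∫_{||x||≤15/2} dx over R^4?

V = 50625·π^2/32 ≈ 15614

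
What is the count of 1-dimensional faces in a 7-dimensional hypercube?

Number of 1-faces = C(7,1) · 2^(7-1) = 7 · 64 = 448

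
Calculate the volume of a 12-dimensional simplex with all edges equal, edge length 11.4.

V_12 = √(13) · 11.4^12 / (12! · 2^(12/2)) ≈ 566.647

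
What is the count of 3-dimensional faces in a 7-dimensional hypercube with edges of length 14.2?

Choose 3 of 7 axes to span the face (C(7,3) = 35 ways), then fix each of the remaining 4 coordinates at one of its two extreme values (2^4 = 16 ways): 35·16 = 560.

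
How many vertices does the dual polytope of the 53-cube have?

The 53-dimensional cross-polytope has 2n = 2·53 = 106 vertices.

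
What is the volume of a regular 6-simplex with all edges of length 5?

For a regular n-simplex with edge a, V = (a^n / n!)·√((n+1)/2^n). With a=5, n=6: V ≈ 7.17706.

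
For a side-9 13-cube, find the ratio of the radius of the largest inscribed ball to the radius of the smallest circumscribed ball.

For an n-cube of any side s, the inradius is s/2 and the circumradius is s√n/2, so the ratio is 1/√13 ≈ 0.27735.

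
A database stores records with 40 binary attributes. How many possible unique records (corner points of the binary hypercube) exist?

Number of vertices = 2^40 = 1099511627776.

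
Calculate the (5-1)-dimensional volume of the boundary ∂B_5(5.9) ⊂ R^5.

S = n·V_n(r)/r = 5·V_5(5.9)/5.9 (volume-to-surface relation), giving 31891.6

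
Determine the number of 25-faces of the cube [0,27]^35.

An n-cube has C(n,k)·2^(n-k) k-faces. Here C(35,25)·2^10 = 183579396·1024 = 187985301504.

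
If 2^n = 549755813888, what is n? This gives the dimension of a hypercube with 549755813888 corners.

n = log_2(549755813888) = 39.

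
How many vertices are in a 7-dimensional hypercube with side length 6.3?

f_0(7-cube) = (7 choose 0) · 2^7 = 128.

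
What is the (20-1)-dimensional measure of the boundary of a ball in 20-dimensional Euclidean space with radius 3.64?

S = n·V_n(r)/r = 20·V_20(3.64)/3.64 (volume-to-surface relation), giving 2.36424e+10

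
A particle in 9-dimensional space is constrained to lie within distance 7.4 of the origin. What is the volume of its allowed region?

V_9(7.4) = π^(9/2) · (7.4)^9 / Γ(9/2 + 1) ≈ 2.19484e+08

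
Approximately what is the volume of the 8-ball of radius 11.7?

Volume = π^{8/2}·(11.7)^8/Γ(5) ≈ 1.4252e+09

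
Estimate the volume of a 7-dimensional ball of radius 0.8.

V_7(0.8) = π^(7/2) · (0.8)^7 / Γ(7/2 + 1) ≈ 0.990855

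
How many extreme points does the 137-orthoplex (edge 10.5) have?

The 137-dimensional cross-polytope has 2n = 2·137 = 274 vertices.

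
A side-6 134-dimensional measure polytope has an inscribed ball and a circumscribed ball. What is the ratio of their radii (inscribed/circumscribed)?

r_in = 6/2 (half the side); r_out = 6√134/2 (half the diagonal). Ratio = 1/√134 ≈ 0.0863868.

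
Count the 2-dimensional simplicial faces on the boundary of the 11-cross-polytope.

Number of 2-faces = 2^(2+1) · C(11,2+1) = 8 · 165 = 1320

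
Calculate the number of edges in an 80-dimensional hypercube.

An n-cube has n·2^(n-1) edges. With n = 80: 80·604462909807314587353088 = 48357032784585166988247040.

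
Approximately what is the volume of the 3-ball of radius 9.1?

Volume = π^{3/2}·(9.1)^3/Γ(5/2) ≈ 3156.55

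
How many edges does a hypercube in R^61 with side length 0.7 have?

An n-cube has n·2^(n-1) edges. With n = 61: 61·1152921504606846976 = 70328211781017665536.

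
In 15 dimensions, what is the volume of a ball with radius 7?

Volume = π^{15/2}·(7)^15/Γ(17/2) = 173625106649344·π^7/289575 ≈ 1.81093e+12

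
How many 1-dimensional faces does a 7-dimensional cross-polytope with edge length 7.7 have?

Each 1-face is the convex hull of 2 vertices, one chosen as ±e_i from each of 2 distinct axes: 2^2·C(7,2) = 84.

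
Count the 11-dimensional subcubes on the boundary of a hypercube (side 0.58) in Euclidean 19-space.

f_11(19-cube) = (19 choose 11) · 2^8 = 19348992.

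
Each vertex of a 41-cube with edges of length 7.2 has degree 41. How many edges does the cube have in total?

An n-cube has n·2^(n-1) edges. With n = 41: 41·1099511627776 = 45079976738816.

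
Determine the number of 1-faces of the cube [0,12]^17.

Number of 1-faces = C(17,1) · 2^(17-1) = 17 · 65536 = 1114112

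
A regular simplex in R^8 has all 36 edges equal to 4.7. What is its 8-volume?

For a regular n-simplex with edge a, V = (a^n / n!)·√((n+1)/2^n). With a=4.7, n=8: V ≈ 1.1073.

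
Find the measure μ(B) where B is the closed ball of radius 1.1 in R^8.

V_8(1.1) = π^(8/2) · (1.1)^8 / Γ(8/2 + 1) ≈ 8.70021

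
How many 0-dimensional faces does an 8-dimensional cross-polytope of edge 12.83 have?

Each 0-face is the convex hull of 1 vertex, one chosen as ±e_i from each of 1 distinct axis: 2^1·C(8,1) = 16.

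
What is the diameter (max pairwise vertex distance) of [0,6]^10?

||(6,6,...,6)|| = √(10)·6 ≈ 18.9737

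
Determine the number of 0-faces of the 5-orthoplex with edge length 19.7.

f_0(5-orthoplex) = 2^1 · (5 choose 1) = 10.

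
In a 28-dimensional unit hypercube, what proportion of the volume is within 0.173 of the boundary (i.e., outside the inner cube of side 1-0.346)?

1 - (1 - 2·0.173)^28 = 1 - 0.654^28 ≈ 0.999993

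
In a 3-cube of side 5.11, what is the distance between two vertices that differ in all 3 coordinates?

Diagonal = √3 · 5.11 ≈ 8.85078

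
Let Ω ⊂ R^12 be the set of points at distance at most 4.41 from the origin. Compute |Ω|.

Volume = π^{12/2}·(4.41)^12/Γ(7) ≈ 7.22487e+07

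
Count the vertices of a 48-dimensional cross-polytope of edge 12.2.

An n-cross-polytope has 2n vertices; here n = 48, giving 96.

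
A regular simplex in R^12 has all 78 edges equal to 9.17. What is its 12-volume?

For a regular n-simplex with edge a, V = (a^n / n!)·√((n+1)/2^n). With a=9.17, n=12: V ≈ 41.5802.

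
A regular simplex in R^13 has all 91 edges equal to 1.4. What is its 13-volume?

Volume = 1.4^13 · √(14/2^13) / 13! ≈ 5.2693e-10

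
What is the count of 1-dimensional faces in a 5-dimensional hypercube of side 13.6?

f_1(5-cube) = (5 choose 1) · 2^4 = 80.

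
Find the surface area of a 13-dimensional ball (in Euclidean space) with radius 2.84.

S_13(2.84) = 2·π^(13/2)·(2.84)^12 / Γ(13/2) ≈ 3.25915e+06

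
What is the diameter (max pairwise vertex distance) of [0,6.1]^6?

The space diagonal of an n-cube of side s is s√n. Here 6.1·√6 ≈ 14.9419.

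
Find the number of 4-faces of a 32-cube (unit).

Number of 4-faces = C(32,4) · 2^(32-4) = 35960 · 268435456 = 9652938997760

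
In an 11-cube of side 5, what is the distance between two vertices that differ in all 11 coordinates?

Diagonal = √11 · 5 ≈ 16.5831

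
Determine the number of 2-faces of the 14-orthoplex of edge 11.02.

An n-cross-polytope has 2^(k+1)·C(n,k+1) k-faces. Here 2^3·C(14,3) = 8·364 = 2912.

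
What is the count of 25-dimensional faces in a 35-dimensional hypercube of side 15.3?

f_25(35-cube) = (35 choose 25) · 2^10 = 187985301504.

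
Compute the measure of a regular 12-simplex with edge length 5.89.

V = (5.89^12 / 12!) · √((12+1) / 2^12) ≈ 0.20504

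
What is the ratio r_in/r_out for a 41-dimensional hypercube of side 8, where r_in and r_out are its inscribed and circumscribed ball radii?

r_in = 8/2 (half the side); r_out = 8√41/2 (half the diagonal). Ratio = 1/√41 ≈ 0.156174.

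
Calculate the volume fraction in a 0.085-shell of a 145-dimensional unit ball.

V(inner)/V(outer) = ((1-0.085)/1)^145 ≈ 2.547e-06, so the shell fraction is 0.9999974528.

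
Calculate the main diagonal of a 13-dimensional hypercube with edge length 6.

Diagonal = √13 · 6 ≈ 21.6333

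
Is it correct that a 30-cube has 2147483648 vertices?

False. The 30-cube has 2^30 = 1073741824 vertices.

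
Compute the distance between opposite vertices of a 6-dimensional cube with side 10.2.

Diagonal = √6 · 10.2 ≈ 24.9848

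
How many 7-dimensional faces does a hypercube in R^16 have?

An n-cube has C(n,k)·2^(n-k) k-faces. Here C(16,7)·2^9 = 11440·512 = 5857280.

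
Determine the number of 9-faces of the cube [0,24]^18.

Choose 9 of 18 axes to span the face (C(18,9) = 48620 ways), then fix each of the remaining 9 coordinates at one of its two extreme values (2^9 = 512 ways): 48620·512 = 24893440.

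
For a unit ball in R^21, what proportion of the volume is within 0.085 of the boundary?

V(inner)/V(outer) = ((1-0.085)/1)^21 ≈ 0.1548, so the shell fraction is 0.845174.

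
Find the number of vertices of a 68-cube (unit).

The 68-cube has 2^68 = 295147905179352825856 vertices.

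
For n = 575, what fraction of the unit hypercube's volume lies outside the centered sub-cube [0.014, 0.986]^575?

Shell fraction = 1 - (1-0.028)^575 ≈ 0.9999999191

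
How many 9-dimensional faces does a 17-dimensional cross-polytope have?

f_9(17-orthoplex) = 2^10 · (17 choose 10) = 19914752.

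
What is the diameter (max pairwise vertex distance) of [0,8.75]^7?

Diagonal = √7 · 8.75 ≈ 23.1503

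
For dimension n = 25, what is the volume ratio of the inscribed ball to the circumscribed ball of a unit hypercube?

V_in/V_out = n^(-n/2) = 25^(-25/2) ≈ 3.35544e-18.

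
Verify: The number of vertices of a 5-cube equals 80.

False. The 5-cube has 2^5 = 32 vertices.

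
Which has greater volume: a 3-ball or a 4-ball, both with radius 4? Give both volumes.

V_3(4) ≈ 268.083. V_4(4) ≈ 1263.31. The 4-ball is larger.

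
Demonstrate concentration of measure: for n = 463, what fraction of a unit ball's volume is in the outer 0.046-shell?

1 - (1-0.046)^463 ≈ 1 - 3.395e-10 ≈ (100 - 3.4e-08)%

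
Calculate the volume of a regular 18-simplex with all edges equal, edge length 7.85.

Volume = 7.85^18 · √(19/2^18) / 18! ≈ 0.017038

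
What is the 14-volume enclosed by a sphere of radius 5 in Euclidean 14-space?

V_14(5) = π^(14/2) · (5)^14 / Γ(14/2 + 1) = 1220703125·π^7/1008 ≈ 3.65762e+09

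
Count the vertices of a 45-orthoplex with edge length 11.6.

The vertices are ±e_1, ..., ±e_45, so there are 2·45 = 90.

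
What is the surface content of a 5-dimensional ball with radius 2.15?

S_5(2.15) = 2·π^(5/2)·(2.15)^4 / Γ(5/2) ≈ 562.37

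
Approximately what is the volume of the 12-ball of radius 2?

V_12(2) = π^(12/2) · (2)^12 / Γ(12/2 + 1) = 256·π^6/45 ≈ 5469.24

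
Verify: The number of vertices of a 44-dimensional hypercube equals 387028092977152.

False. The 44-cube has 2^44 = 17592186044416 vertices.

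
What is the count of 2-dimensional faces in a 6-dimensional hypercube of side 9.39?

f_2(6-cube) = (6 choose 2) · 2^4 = 240.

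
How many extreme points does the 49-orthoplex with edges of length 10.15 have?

The 49-dimensional cross-polytope has 2n = 2·49 = 98 vertices.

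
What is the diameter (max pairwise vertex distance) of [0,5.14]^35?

d = √(5.14² + 5.14² + ... + 5.14²) [35 terms] = √(35·5.14²) = 5.14√35 ≈ 30.4087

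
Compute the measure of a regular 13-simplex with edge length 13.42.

V_13 = √(14) · 13.42^13 / (13! · 2^(13/2)) ≈ 3039.98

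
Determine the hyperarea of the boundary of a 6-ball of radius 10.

S = n·V_n(r)/r = 6·V_6(10)/10 (volume-to-surface relation), giving 100000·π^3 ≈ 3.10063e+06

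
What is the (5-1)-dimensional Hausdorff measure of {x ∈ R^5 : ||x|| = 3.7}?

S = n·V_n(r)/r = 5·V_5(3.7)/3.7 (volume-to-surface relation), giving 4932.59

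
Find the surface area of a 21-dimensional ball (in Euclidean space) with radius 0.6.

The surface area of an n-ball is 2π^(n/2) r^(n-1) / Γ(n/2). For n=21, r=0.6: 1.07101e-05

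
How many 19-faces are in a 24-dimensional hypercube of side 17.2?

Number of 19-faces = C(24,19) · 2^(24-19) = 42504 · 32 = 1360128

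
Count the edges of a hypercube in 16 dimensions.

Number of 1-faces = C(16,1)·2^(16-1) = 16·32768 = 524288.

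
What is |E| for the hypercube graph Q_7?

The 7-cube has n·2^(n-1) = 7·2^6 = 7·64 = 448 edges.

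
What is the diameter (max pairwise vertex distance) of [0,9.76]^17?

d = √(9.76² + 9.76² + ... + 9.76²) [17 terms] = √(17·9.76²) = 9.76√17 ≈ 40.2415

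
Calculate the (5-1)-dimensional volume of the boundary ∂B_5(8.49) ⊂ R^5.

|∂B_5(8.49)| ≈ 136741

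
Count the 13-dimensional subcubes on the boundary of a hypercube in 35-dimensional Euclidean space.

Number of 13-faces = C(35,13) · 2^(35-13) = 1476337800 · 4194304 = 6192209539891200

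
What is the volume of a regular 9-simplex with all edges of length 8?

Volume = 8^9 · √(10/2^9) / 9! ≈ 51.6906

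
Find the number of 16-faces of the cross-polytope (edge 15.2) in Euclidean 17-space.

Each 16-face is the convex hull of 17 vertices, one chosen as ±e_i from each of 17 distinct axes: 2^17·C(17,17) = 131072.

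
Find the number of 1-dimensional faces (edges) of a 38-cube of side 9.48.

Each of the 2^38 = 274877906944 vertices has degree 38; total edges = 38·2^38/2 = 5222680231936.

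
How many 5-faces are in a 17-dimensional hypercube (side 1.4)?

An n-cube has C(n,k)·2^(n-k) k-faces. Here C(17,5)·2^12 = 6188·4096 = 25346048.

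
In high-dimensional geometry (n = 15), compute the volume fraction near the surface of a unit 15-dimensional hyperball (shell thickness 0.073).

1 - (1-0.073)^15 ≈ 0.679228 ≈ 67.92%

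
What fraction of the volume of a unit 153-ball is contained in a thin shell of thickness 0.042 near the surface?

Shell fraction = 1 - (1-0.042)^153 ≈ 0.998591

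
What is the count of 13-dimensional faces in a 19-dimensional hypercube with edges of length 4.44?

f_13(19-cube) = (19 choose 13) · 2^6 = 1736448.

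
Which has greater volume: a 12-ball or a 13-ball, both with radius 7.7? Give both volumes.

V_12(7.7) ≈ 5.80037e+10. V_13(7.7) ≈ 3.04594e+11. The 13-ball is larger.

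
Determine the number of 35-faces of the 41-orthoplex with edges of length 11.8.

Each 35-face is the convex hull of 36 vertices, one chosen as ±e_i from each of 36 distinct axes: 2^36·C(41,36) = 51498238427004928.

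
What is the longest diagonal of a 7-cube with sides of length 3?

The space diagonal of an n-cube of side s is s√n. Here 3·√7 ≈ 7.93725.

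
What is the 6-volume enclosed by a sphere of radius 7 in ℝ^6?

Volume = π^{6/2}·(7)^6/Γ(4) = 117649·π^3/6 ≈ 607976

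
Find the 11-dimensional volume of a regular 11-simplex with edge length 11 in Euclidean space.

Volume = 11^11 · √(12/2^11) / 11! ≈ 547.129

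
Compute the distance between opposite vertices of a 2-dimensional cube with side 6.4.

d = √(6.4² + 6.4² + ... + 6.4²) [2 terms] = √(2·6.4²) = 6.4√2 ≈ 9.05097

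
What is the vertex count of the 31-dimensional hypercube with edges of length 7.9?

Number of vertices = 2^31 = 2147483648.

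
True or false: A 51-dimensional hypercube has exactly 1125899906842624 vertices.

False. The 51-cube has 2^51 = 2251799813685248 vertices.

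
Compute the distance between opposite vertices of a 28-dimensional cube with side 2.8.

||(2.8,2.8,...,2.8)|| = √(28)·2.8 ≈ 14.8162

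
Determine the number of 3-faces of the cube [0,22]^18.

f_3(18-cube) = (18 choose 3) · 2^15 = 26738688.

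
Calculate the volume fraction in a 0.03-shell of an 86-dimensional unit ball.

Shell fraction = 1 - (1-0.03)^86 ≈ 0.92716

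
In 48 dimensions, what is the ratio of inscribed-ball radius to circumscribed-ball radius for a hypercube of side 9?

r_in / r_out = (9/2) / (9√48/2) = 1/√48 ≈ 0.144338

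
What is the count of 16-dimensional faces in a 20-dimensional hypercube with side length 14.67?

Number of 16-faces = C(20,16) · 2^(20-16) = 4845 · 16 = 77520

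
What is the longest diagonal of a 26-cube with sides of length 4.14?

||(4.14,4.14,...,4.14)|| = √(26)·4.14 ≈ 21.1099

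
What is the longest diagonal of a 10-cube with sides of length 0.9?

||(0.9,0.9,...,0.9)|| = √(10)·0.9 ≈ 2.84605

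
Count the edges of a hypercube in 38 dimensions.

Number of 1-faces = C(38,1)·2^(38-1) = 38·137438953472 = 5222680231936.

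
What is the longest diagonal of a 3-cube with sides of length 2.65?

||(2.65,2.65,...,2.65)|| = √(3)·2.65 ≈ 4.58993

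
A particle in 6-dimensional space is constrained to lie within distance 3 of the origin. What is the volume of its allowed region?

The n-ball volume is π^(n/2)·r^n/Γ(n/2+1). With n=6, r=3: V = 243·π^3/2 ≈ 3767.26.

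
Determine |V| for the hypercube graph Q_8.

An n-cube has 2^n vertices; for n = 8 that is 2^8 = 256.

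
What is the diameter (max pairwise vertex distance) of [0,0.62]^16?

Diagonal = √16 · 0.62 = 2.48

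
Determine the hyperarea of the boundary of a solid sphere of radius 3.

The surface area of an n-ball is 2π^(n/2) r^(n-1) / Γ(n/2). For n=3, r=3: 4πr² = 4π·(3)² ≈ 113.097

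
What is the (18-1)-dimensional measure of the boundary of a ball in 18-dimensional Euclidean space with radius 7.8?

S_18(7.8) = 2·π^(18/2)·(7.8)^17 / Γ(18/2) ≈ 2.16504e+15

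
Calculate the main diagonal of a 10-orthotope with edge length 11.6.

d = √(11.6² + 11.6² + ... + 11.6²) [10 terms] = √(10·11.6²) = 11.6√10 ≈ 36.6824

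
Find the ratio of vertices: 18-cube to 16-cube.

The 18-cube has 2^18 = 262144 vertices. The 16-cube has 2^16 = 65536 vertices. Ratio: 262144/65536 = 4.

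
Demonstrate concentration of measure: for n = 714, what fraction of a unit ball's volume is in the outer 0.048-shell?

1 - (1-0.048)^714 ≈ 1 - 5.582e-16 ≈ (100 - 5.55e-14)%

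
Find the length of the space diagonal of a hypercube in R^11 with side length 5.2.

Diagonal = √11 · 5.2 ≈ 17.2464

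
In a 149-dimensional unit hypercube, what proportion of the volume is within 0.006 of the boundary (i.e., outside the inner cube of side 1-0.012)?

1 - (1 - 2·0.006)^149 = 1 - 0.988^149 ≈ 0.834505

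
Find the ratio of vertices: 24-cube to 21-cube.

The 24-cube has 2^24 = 16777216 vertices. The 21-cube has 2^21 = 2097152 vertices. Ratio: 16777216/2097152 = 8.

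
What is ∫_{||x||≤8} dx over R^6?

V = 131072·π^3/3 ≈ 1.35468e+06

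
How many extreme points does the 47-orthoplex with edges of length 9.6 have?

The 47-dimensional cross-polytope has 2n = 2·47 = 94 vertices.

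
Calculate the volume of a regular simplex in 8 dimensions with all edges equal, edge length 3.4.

For a regular n-simplex with edge a, V = (a^n / n!)·√((n+1)/2^n). With a=3.4, n=8: V ≈ 0.0830447.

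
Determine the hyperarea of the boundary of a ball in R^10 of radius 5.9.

S_10(5.9) = 2·π^(10/2)·(5.9)^9 / Γ(10/2) ≈ 2.20921e+08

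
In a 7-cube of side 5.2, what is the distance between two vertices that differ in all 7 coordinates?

d = √(5.2² + 5.2² + ... + 5.2²) [7 terms] = √(7·5.2²) = 5.2√7 ≈ 13.7579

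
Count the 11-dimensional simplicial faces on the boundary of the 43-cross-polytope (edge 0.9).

An n-cross-polytope has 2^(k+1)·C(n,k+1) k-faces. Here 2^12·C(43,12) = 4096·15338678264 = 62827226169344.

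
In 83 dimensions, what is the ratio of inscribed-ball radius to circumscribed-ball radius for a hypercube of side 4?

r_in / r_out = (4/2) / (4√83/2) = 1/√83 ≈ 0.109764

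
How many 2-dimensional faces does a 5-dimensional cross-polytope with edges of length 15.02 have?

An n-cross-polytope has 2^(k+1)·C(n,k+1) k-faces. Here 2^3·C(5,3) = 8·10 = 80.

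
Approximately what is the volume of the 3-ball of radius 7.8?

Volume = π^{3/2}·(7.8)^3/Γ(5/2) ≈ 1987.8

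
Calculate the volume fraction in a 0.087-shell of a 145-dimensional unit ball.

V(inner)/V(outer) = ((1-0.087)/1)^145 ≈ 1.855e-06, so the shell fraction is 0.9999981453.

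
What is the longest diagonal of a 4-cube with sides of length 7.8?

||(7.8,7.8,...,7.8)|| = √(4)·7.8 = 15.6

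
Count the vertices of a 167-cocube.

An n-cross-polytope has 2n vertices; here n = 167, giving 334.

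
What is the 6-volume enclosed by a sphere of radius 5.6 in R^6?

The n-ball volume is π^(n/2)·r^n/Γ(n/2+1). With n=6, r=5.6: V ≈ 159377.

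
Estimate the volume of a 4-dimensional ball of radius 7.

Volume = π^{4/2}·(7)^4/Γ(3) = 2401·π^2/2 ≈ 11848.5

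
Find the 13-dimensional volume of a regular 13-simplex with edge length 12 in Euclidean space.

Volume = 12^13 · √(14/2^13) / 13! ≈ 710.305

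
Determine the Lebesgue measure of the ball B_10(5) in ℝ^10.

The n-ball volume is π^(n/2)·r^n/Γ(n/2+1). With n=10, r=5: V = 1953125·π^5/24 ≈ 2.49039e+07.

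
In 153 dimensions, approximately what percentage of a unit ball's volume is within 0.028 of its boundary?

1 - (1-0.028)^153 ≈ 0.98703 ≈ 98.70%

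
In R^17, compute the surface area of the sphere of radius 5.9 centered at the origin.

S_17(5.9) = 2·π^(17/2)·(5.9)^16 / Γ(17/2) ≈ 5.16704e+12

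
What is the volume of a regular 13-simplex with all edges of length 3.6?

V_13 = √(14) · 3.6^13 / (13! · 2^(13/2)) ≈ 0.000113246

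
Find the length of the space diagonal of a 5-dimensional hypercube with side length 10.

d = √(10² + 10² + ... + 10²) [5 terms] = √(5·10²) = 10√5 ≈ 22.3607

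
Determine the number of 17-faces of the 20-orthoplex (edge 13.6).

An n-cross-polytope has 2^(k+1)·C(n,k+1) k-faces. Here 2^18·C(20,18) = 262144·190 = 49807360.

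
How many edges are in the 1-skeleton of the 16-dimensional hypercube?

Each of the 2^16 = 65536 vertices has degree 16; total edges = 16·2^16/2 = 524288.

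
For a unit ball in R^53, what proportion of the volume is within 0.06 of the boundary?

1 - (1-0.06)^53 ≈ 0.962349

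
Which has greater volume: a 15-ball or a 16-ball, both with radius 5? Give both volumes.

V_15(5) ≈ 1.16407e+10. V_16(5) ≈ 3.59086e+10. The 16-ball is larger.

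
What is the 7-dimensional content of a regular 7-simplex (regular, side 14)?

V_7 = √(8) · 14^7 / (7! · 2^(7/2)) ≈ 5228.84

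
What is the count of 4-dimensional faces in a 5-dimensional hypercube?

Choose 4 of 5 axes to span the face (C(5,4) = 5 ways), then fix each of the remaining 1 coordinate at one of its two extreme values (2^1 = 2 ways): 5·2 = 10.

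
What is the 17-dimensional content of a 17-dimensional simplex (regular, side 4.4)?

Volume = 4.4^17 · √(18/2^17) / 17! ≈ 2.86094e-06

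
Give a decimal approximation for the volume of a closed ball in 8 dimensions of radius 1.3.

Volume = π^{8/2}·(1.3)^8/Γ(5) ≈ 33.1082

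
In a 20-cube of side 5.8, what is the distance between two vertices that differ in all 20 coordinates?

Diagonal = √20 · 5.8 ≈ 25.9384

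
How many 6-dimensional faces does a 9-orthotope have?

An n-cube has C(n,k)·2^(n-k) k-faces. Here C(9,6)·2^3 = 84·8 = 672.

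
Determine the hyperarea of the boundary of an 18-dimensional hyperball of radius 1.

S_18(1) = 2·π^(18/2)·(1)^17 / Γ(18/2) = π^9/20160 ≈ 1.47863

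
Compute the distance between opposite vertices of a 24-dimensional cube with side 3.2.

||(3.2,3.2,...,3.2)|| = √(24)·3.2 ≈ 15.6767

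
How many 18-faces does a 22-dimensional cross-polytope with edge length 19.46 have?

f_18(22-orthoplex) = 2^19 · (22 choose 19) = 807403520.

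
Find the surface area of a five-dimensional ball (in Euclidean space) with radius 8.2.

|∂B_5(8.2)| ≈ 118994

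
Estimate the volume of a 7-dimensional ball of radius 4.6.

Volume = π^{7/2}·(4.6)^7/Γ(9/2) ≈ 205914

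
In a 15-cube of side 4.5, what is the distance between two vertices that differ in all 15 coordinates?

d = √(4.5² + 4.5² + ... + 4.5²) [15 terms] = √(15·4.5²) = 4.5√15 ≈ 17.4284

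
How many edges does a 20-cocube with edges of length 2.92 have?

f_1(20-orthoplex) = 2^2 · (20 choose 2) = 760.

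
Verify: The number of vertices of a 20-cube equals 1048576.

True. The 20-cube has 2^20 = 1048576 vertices.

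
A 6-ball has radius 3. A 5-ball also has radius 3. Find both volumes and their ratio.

V_6(3) ≈ 3767.26. V_5(3) ≈ 1279.1. Ratio V_6/V_5 ≈ 2.945.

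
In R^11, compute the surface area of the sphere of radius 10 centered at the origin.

The surface area of an n-ball is 2π^(n/2) r^(n-1) / Γ(n/2). For n=11, r=10: 128000000000·π^5/189 ≈ 2.07251e+11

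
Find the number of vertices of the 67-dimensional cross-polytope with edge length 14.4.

The 67-dimensional cross-polytope has 2n = 2·67 = 134 vertices.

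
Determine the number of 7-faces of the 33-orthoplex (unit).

Number of 7-faces = 2^(7+1) · C(33,7+1) = 256 · 13884156 = 3554343936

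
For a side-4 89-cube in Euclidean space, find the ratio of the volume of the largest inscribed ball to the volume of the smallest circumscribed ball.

Volume scales as r^n, and r_in/r_out = 1/√89, giving (1/√89)^89 ≈ 1.78708e-87.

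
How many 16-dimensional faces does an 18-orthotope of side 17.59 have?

f_16(18-cube) = (18 choose 16) · 2^2 = 612.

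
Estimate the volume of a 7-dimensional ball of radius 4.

Volume = π^{7/2}·(4)^7/Γ(9/2) = 262144·π^3/105 ≈ 77410.6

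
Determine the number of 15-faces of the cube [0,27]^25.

f_15(25-cube) = (25 choose 15) · 2^10 = 3347210240.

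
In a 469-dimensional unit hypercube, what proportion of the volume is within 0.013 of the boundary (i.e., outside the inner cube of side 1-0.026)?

Shell fraction = 1 - (1-0.026)^469 ≈ 0.9999956932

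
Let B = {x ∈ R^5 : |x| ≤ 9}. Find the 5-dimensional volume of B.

V = 157464·π^2/5 ≈ 310821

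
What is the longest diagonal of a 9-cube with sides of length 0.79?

Diagonal = √9 · 0.79 = 2.37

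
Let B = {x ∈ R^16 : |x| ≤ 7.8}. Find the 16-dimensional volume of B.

Volume = π^{16/2}·(7.8)^16/Γ(9) ≈ 4.41766e+13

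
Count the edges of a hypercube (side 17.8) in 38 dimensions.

Each of the 2^38 = 274877906944 vertices has degree 38; total edges = 38·2^38/2 = 5222680231936.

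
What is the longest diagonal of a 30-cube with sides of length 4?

||(4,4,...,4)|| = √(30)·4 ≈ 21.9089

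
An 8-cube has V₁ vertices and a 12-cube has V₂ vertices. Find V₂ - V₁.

V₁ = 2^8 = 256. V₂ = 2^12 = 4096. V₂ - V₁ = 3840.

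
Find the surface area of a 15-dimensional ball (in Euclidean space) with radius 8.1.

|∂B_15(8.1)| ≈ 2.99441e+13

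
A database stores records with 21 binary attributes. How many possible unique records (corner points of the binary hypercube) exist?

Number of vertices = 2^21 = 2097152.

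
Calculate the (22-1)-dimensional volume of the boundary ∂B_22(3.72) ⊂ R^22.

S_22(3.72) = 2·π^(22/2)·(3.72)^21 / Γ(22/2) ≈ 1.55352e+11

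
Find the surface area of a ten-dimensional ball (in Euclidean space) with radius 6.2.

|∂B_10(6.2)| ≈ 3.45218e+08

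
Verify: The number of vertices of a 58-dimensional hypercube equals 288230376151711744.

True. The 58-cube has 2^58 = 288230376151711744 vertices.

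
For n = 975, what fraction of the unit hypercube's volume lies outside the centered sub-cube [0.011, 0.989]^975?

Shell fraction = 1 - (1-0.022)^975 ≈ 1 - 3.805e-10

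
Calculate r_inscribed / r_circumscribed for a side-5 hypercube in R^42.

r_in = 5/2 (half the side); r_out = 5√42/2 (half the diagonal). Ratio = 1/√42 ≈ 0.154303.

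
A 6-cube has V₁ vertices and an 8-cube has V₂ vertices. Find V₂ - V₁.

V₁ = 2^6 = 64. V₂ = 2^8 = 256. V₂ - V₁ = 192.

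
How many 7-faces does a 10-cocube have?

f_7(10-orthoplex) = 2^8 · (10 choose 8) = 11520.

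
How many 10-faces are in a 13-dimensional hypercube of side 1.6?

Number of 10-faces = C(13,10) · 2^(13-10) = 286 · 8 = 2288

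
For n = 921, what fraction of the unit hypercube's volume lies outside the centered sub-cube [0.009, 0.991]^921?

Shell fraction = 1 - (1-0.018)^921 ≈ 0.9999999457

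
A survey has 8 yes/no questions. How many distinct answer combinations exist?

The 8-cube has 2^8 = 256 vertices.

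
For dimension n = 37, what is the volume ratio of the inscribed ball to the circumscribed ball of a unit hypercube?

V_in/V_out = n^(-n/2) = 37^(-37/2) ≈ 9.73348e-30.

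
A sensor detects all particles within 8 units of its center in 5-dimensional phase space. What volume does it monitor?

Volume = π^{5/2}·(8)^5/Γ(7/2) = 262144·π^2/15 ≈ 172484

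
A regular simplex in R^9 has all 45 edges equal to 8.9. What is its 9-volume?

V = (8.9^9 / 9!) · √((9+1) / 2^9) ≈ 134.931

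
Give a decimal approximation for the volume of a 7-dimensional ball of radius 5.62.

The n-ball volume is π^(n/2)·r^n/Γ(n/2+1). With n=7, r=5.62: V ≈ 836632.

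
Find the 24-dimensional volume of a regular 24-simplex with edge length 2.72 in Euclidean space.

V = (2.72^24 / 24!) · √((24+1) / 2^24) ≈ 5.29125e-17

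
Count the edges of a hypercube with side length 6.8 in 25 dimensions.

Number of 1-faces = C(25,1)·2^(25-1) = 25·16777216 = 419430400.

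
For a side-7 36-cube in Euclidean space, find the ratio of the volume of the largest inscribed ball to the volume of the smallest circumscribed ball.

The radii are 7/2 and 7√36/2, so the volume ratio is (1/√36)^36 = 36^{-36/2} ≈ 9.69516e-29.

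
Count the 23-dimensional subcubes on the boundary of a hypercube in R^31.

Number of 23-faces = C(31,23) · 2^(31-23) = 7888725 · 256 = 2019513600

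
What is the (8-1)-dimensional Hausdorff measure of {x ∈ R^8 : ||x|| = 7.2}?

|∂B_8(7.2)| ≈ 3.25691e+07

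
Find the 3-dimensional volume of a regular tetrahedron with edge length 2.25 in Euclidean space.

Volume = (√2/12) · 2.25³ = 1.3424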